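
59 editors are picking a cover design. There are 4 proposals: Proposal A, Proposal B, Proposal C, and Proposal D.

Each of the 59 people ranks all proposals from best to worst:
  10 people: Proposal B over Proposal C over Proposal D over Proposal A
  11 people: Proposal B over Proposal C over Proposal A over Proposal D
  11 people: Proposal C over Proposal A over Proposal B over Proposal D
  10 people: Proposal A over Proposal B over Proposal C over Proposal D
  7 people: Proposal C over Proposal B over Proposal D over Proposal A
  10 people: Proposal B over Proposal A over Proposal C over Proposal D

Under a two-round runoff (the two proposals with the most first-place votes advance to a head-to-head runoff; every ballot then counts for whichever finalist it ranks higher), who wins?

Proposal B

Round 1 first-place votes: Proposal A 10, Proposal B 31, Proposal C 18, Proposal D 0. Proposal B and Proposal C advance.
Runoff: Proposal B is ranked above Proposal C on 41 ballots, Proposal C above Proposal B on 18.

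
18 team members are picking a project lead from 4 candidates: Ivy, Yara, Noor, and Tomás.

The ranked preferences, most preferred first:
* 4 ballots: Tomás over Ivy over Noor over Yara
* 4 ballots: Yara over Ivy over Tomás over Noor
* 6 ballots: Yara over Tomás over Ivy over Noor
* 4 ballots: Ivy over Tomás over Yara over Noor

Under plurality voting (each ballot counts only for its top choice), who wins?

Yara

First-place votes: Ivy 4, Yara 10, Noor 0, Tomás 4.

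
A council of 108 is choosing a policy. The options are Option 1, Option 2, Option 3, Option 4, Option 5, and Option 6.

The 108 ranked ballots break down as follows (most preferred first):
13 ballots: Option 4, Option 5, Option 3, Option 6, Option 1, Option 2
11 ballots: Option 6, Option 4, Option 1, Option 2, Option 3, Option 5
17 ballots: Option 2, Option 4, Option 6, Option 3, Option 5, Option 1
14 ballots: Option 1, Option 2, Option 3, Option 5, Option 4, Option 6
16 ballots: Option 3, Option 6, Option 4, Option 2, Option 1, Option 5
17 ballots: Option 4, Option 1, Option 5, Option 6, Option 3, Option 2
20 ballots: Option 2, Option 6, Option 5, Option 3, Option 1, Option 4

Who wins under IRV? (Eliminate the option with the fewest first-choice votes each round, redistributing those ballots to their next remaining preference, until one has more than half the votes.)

Option 4

Round 1: Option 1 14, Option 2 37, Option 3 16, Option 4 30, Option 5 0, Option 6 11. Option 5 eliminated.
Round 2: Option 1 14, Option 2 37, Option 3 16, Option 4 30, Option 6 11. Option 6 eliminated.
Round 3: Option 1 14, Option 2 37, Option 3 16, Option 4 41. Option 1 eliminated.
Round 4: Option 2 51, Option 3 16, Option 4 41. Option 3 eliminated.
Round 5: Option 2 51, Option 4 57. Option 4 has a majority (≥55).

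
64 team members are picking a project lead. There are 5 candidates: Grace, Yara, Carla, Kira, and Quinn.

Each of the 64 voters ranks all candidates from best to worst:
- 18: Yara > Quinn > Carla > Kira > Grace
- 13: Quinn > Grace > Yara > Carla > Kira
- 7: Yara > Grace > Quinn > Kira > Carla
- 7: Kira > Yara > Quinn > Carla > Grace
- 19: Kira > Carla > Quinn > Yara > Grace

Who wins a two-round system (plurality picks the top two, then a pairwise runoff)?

Yara

Round 1 first-place votes: Grace 0, Yara 25, Carla 0, Kira 26, Quinn 13. Kira and Yara advance.
Runoff: Kira is ranked above Yara on 26 ballots, Yara above Kira on 38.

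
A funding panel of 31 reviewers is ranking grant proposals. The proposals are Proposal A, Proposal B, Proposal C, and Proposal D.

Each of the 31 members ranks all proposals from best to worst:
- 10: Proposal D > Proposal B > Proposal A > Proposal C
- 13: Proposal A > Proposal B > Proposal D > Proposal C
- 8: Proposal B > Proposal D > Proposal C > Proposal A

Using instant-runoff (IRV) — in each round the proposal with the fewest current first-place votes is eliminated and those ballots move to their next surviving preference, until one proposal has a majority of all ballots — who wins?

Proposal D

Round 1: Proposal A 13, Proposal B 8, Proposal C 0, Proposal D 10. Proposal C eliminated.
Round 2: Proposal A 13, Proposal B 8, Proposal D 10. Proposal B eliminated.
Round 3: Proposal A 13, Proposal D 18. Proposal D has a majority (≥16).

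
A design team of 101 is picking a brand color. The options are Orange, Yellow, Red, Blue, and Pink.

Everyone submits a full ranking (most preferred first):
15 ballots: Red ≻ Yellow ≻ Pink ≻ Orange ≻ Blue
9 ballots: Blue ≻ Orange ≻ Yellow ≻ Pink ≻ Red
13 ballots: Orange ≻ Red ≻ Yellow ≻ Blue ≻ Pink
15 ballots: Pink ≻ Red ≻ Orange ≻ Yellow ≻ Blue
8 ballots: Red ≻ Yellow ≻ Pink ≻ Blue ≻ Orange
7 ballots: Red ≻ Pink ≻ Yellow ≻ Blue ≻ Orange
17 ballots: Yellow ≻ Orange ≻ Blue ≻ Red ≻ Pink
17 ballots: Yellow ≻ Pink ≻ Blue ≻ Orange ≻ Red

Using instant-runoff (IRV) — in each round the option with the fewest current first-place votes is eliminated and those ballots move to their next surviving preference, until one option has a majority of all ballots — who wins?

Round 1: Orange 13, Yellow 34, Red 30, Blue 9, Pink 15. Blue eliminated.
Round 2: Orange 22, Yellow 34, Red 30, Pink 15. Pink eliminated.
Round 3: Orange 22, Yellow 34, Red 45. Orange eliminated.
Round 4: Yellow 43, Red 58. Red has a majority (≥51).

Red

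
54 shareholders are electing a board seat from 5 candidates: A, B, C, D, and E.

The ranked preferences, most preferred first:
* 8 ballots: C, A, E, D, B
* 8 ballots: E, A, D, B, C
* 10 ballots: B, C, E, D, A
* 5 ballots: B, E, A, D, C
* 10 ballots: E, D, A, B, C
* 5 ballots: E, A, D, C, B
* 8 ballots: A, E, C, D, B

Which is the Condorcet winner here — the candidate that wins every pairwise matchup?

E vs A: 38–16
E vs B: 39–15
E vs C: 36–18
E vs D: 54–0
E beats every other candidate.

E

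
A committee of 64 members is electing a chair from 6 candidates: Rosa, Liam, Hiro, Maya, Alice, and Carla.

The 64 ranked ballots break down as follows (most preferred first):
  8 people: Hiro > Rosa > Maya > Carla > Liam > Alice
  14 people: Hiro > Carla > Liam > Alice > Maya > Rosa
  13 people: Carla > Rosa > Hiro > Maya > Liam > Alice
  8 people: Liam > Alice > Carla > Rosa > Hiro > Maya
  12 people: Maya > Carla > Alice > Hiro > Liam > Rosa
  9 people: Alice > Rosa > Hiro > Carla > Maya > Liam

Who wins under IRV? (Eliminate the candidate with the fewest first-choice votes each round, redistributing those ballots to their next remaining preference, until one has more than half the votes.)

Carla

Round 1: Rosa 0, Liam 8, Hiro 22, Maya 12, Alice 9, Carla 13. Rosa eliminated.
Round 2: Liam 8, Hiro 22, Maya 12, Alice 9, Carla 13. Liam eliminated.
Round 3: Hiro 22, Maya 12, Alice 17, Carla 13. Maya eliminated.
Round 4: Hiro 22, Alice 17, Carla 25. Alice eliminated.
Round 5: Hiro 31, Carla 33. Carla has a majority (≥33).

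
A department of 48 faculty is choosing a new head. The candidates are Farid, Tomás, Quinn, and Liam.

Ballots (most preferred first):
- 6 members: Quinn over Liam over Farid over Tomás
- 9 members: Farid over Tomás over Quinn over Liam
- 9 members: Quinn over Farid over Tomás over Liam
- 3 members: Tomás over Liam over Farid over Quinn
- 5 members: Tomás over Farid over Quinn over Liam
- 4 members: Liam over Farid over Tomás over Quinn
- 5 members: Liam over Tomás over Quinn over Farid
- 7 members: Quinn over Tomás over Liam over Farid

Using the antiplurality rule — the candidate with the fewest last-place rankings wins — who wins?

Tomás

Last-place votes: Farid 12, Tomás 6, Quinn 7, Liam 23.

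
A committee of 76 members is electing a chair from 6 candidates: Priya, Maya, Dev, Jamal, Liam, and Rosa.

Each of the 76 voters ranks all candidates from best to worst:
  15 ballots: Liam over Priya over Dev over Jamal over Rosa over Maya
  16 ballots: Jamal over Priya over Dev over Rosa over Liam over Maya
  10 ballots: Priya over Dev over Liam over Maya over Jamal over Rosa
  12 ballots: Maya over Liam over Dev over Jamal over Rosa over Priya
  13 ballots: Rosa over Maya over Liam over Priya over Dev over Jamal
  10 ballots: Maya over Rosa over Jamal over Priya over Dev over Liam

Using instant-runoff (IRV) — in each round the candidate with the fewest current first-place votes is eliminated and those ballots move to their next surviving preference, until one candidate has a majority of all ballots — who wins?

Liam

Round 1: Priya 10, Maya 22, Dev 0, Jamal 16, Liam 15, Rosa 13. Dev eliminated.
Round 2: Priya 10, Maya 22, Jamal 16, Liam 15, Rosa 13. Priya eliminated.
Round 3: Maya 22, Jamal 16, Liam 25, Rosa 13. Rosa eliminated.
Round 4: Maya 35, Jamal 16, Liam 25. Jamal eliminated.
Round 5: Maya 35, Liam 41. Liam has a majority (≥39).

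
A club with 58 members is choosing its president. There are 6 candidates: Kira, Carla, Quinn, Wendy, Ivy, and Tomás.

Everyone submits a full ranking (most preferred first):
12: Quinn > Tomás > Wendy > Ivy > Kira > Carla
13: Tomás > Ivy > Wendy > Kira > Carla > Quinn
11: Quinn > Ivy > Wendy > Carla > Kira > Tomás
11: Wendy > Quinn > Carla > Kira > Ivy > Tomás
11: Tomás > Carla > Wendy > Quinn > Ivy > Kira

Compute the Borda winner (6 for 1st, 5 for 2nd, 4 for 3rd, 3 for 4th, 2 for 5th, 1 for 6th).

Wendy

Kira: 12×2 + 13×3 + 11×2 + 11×3 + 11×1 = 129
Carla: 12×1 + 13×2 + 11×3 + 11×4 + 11×5 = 170
Quinn: 12×6 + 13×1 + 11×6 + 11×5 + 11×3 = 239
Wendy: 12×4 + 13×4 + 11×4 + 11×6 + 11×4 = 254
Ivy: 12×3 + 13×5 + 11×5 + 11×2 + 11×2 = 200
Tomás: 12×5 + 13×6 + 11×1 + 11×1 + 11×6 = 226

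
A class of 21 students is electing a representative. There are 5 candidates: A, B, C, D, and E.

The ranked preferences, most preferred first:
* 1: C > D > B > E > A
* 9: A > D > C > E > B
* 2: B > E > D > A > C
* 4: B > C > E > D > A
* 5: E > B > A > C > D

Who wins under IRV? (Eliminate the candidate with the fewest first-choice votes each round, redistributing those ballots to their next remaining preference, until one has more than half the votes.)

B

Round 1: A 9, B 6, C 1, D 0, E 5. D eliminated.
Round 2: A 9, B 6, C 1, E 5. C eliminated.
Round 3: A 9, B 7, E 5. E eliminated.
Round 4: A 9, B 12. B has a majority (≥11).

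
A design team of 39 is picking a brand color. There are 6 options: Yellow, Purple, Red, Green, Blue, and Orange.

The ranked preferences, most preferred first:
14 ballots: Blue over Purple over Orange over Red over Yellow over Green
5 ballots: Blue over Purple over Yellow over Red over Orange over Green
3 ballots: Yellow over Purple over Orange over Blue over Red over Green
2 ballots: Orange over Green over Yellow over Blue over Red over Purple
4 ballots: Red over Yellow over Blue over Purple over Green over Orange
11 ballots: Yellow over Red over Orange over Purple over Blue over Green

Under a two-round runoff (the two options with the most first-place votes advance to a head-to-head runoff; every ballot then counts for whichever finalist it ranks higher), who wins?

Round 1 first-place votes: Yellow 14, Purple 0, Red 4, Green 0, Blue 19, Orange 2. Blue and Yellow advance.
Runoff: Blue is ranked above Yellow on 19 ballots, Yellow above Blue on 20.

Yellow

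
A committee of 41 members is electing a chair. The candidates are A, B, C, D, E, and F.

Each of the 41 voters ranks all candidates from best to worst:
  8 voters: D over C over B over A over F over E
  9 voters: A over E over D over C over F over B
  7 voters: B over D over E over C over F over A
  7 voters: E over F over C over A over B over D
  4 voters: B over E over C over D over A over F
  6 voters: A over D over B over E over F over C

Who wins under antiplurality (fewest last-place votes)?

F

Last-place votes: A 7, B 9, C 6, D 7, E 8, F 4.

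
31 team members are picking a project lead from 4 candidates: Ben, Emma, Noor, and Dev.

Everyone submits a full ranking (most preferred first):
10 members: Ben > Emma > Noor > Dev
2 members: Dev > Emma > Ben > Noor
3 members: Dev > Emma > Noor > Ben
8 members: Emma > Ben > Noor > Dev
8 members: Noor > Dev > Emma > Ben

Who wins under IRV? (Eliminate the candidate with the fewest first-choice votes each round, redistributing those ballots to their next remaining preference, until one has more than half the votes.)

Emma

Round 1: Ben 10, Emma 8, Noor 8, Dev 5. Dev eliminated.
Round 2: Ben 10, Emma 13, Noor 8. Noor eliminated.
Round 3: Ben 10, Emma 21. Emma has a majority (≥16).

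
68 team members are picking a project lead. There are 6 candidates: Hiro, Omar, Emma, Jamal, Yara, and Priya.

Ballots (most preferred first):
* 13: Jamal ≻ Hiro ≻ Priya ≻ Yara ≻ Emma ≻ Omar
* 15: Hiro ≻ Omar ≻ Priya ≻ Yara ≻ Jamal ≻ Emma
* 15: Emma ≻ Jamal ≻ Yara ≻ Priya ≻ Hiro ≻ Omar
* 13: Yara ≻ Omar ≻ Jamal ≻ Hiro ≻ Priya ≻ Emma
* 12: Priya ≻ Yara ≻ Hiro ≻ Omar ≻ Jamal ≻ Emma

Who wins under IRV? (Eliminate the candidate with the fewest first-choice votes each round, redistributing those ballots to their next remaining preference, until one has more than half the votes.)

Yara

Round 1: Hiro 15, Omar 0, Emma 15, Jamal 13, Yara 13, Priya 12. Omar eliminated.
Round 2: Hiro 15, Emma 15, Jamal 13, Yara 13, Priya 12. Priya eliminated.
Round 3: Hiro 15, Emma 15, Jamal 13, Yara 25. Jamal eliminated.
Round 4: Hiro 28, Emma 15, Yara 25. Emma eliminated.
Round 5: Hiro 28, Yara 40. Yara has a majority (≥35).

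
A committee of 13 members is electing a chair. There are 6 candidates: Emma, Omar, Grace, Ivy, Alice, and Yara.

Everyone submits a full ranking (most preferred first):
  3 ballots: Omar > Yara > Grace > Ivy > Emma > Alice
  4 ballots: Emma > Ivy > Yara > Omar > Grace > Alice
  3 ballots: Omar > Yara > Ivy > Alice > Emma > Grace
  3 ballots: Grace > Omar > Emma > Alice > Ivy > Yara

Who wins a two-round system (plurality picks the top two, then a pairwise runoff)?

Omar

Round 1 first-place votes: Emma 4, Omar 6, Grace 3, Ivy 0, Alice 0, Yara 0. Omar and Emma advance.
Runoff: Omar is ranked above Emma on 9 ballots, Emma above Omar on 4.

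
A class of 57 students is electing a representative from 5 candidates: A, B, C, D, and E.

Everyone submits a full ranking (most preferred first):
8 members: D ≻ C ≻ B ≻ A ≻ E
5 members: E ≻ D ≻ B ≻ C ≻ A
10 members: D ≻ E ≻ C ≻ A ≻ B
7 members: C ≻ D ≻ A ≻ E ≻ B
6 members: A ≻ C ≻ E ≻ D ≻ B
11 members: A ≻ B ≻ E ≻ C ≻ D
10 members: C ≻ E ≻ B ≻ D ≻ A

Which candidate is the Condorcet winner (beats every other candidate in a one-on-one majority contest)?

C

C vs A: 40–17
C vs B: 41–16
C vs D: 34–23
C vs E: 31–26
C beats every other candidate.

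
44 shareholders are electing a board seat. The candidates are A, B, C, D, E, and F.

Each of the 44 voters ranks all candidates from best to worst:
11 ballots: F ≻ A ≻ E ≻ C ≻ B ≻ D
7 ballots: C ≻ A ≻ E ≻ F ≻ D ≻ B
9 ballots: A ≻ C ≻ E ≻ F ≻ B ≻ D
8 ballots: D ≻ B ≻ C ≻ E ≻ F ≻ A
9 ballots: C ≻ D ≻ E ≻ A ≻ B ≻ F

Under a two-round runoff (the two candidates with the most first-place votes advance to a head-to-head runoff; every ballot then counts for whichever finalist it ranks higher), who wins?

C

Round 1 first-place votes: A 9, B 0, C 16, D 8, E 0, F 11. C and F advance.
Runoff: C is ranked above F on 33 ballots, F above C on 11.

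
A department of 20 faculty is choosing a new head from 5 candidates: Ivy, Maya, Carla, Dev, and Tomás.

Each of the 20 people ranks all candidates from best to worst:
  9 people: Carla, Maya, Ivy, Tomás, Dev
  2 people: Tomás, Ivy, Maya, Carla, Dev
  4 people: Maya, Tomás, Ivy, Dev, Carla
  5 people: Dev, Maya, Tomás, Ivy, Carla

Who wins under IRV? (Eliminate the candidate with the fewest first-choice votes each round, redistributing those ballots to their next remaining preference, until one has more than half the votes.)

Maya

Round 1: Ivy 0, Maya 4, Carla 9, Dev 5, Tomás 2. Ivy eliminated.
Round 2: Maya 4, Carla 9, Dev 5, Tomás 2. Tomás eliminated.
Round 3: Maya 6, Carla 9, Dev 5. Dev eliminated.
Round 4: Maya 11, Carla 9. Maya has a majority (≥11).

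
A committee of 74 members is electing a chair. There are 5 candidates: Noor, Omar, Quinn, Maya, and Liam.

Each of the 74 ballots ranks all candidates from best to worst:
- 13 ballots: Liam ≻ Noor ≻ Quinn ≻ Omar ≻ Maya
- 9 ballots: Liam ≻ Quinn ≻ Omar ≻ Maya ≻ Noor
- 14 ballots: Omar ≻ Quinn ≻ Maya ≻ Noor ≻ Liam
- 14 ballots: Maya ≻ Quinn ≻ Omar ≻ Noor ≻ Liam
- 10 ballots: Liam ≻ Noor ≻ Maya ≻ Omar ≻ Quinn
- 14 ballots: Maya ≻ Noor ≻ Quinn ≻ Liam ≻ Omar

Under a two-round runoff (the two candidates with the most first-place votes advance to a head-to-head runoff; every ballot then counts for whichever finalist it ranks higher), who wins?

Maya

Round 1 first-place votes: Noor 0, Omar 14, Quinn 0, Maya 28, Liam 32. Liam and Maya advance.
Runoff: Liam is ranked above Maya on 32 ballots, Maya above Liam on 42.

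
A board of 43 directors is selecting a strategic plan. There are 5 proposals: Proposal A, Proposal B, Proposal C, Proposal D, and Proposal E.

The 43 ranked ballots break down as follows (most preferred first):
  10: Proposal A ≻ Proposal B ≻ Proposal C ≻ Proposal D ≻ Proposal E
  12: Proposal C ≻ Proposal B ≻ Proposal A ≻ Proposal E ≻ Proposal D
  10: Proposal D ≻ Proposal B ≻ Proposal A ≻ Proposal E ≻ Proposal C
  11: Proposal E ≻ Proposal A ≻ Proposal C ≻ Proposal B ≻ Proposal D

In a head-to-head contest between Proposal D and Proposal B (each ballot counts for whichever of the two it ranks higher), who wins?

Proposal D is ranked above Proposal B on 10 ballots; Proposal B above Proposal D on 33.

Proposal B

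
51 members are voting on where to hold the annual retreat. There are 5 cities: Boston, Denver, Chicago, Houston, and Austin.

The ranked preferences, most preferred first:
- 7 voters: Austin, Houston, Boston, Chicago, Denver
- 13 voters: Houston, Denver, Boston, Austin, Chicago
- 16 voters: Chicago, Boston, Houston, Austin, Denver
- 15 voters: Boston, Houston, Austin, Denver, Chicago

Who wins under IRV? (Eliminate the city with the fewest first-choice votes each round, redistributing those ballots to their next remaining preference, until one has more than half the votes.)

Houston

Round 1: Boston 15, Denver 0, Chicago 16, Houston 13, Austin 7. Denver eliminated.
Round 2: Boston 15, Chicago 16, Houston 13, Austin 7. Austin eliminated.
Round 3: Boston 15, Chicago 16, Houston 20. Boston eliminated.
Round 4: Chicago 16, Houston 35. Houston has a majority (≥26).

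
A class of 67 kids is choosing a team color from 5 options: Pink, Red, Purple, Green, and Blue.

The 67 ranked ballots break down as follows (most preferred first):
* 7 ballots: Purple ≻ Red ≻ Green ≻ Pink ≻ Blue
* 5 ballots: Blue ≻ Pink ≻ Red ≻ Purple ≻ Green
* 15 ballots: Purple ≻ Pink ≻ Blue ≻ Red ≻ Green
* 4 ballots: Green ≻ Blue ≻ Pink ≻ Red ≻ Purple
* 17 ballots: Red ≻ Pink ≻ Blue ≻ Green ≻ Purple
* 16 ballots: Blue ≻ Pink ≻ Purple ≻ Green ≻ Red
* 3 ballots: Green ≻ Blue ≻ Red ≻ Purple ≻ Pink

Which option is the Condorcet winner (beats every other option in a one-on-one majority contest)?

Pink vs Red: 40–27
Pink vs Purple: 42–25
Pink vs Green: 53–14
Pink vs Blue: 39–28
Pink beats every other option.

Pink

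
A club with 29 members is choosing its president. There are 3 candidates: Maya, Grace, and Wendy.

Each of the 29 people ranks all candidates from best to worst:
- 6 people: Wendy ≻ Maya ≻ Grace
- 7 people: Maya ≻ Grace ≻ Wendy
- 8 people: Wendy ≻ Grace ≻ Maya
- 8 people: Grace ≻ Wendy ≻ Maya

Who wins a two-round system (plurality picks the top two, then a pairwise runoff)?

Round 1 first-place votes: Maya 7, Grace 8, Wendy 14. Wendy and Grace advance.
Runoff: Wendy is ranked above Grace on 14 ballots, Grace above Wendy on 15.

Grace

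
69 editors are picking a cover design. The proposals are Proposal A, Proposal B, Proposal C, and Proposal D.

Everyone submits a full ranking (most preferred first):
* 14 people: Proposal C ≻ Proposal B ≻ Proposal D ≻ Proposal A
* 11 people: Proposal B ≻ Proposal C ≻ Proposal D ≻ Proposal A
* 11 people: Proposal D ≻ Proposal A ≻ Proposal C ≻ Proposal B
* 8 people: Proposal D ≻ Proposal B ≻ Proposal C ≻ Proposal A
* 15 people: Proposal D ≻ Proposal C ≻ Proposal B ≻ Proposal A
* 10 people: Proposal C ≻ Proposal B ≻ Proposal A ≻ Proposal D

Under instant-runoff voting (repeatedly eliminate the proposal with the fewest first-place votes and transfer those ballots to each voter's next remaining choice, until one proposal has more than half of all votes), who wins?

Proposal C

Round 1: Proposal A 0, Proposal B 11, Proposal C 24, Proposal D 34. Proposal A eliminated.
Round 2: Proposal B 11, Proposal C 24, Proposal D 34. Proposal B eliminated.
Round 3: Proposal C 35, Proposal D 34. Proposal C has a majority (≥35).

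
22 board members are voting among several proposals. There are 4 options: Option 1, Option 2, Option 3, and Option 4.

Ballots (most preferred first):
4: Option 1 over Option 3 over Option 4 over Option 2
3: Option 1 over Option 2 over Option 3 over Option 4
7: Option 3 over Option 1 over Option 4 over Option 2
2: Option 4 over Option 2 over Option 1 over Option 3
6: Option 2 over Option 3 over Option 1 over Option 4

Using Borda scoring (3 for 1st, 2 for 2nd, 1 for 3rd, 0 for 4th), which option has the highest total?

Option 3

Option 1: 4×3 + 3×3 + 7×2 + 2×1 + 6×1 = 43
Option 2: 4×0 + 3×2 + 7×0 + 2×2 + 6×3 = 28
Option 3: 4×2 + 3×1 + 7×3 + 2×0 + 6×2 = 44
Option 4: 4×1 + 3×0 + 7×1 + 2×3 + 6×0 = 17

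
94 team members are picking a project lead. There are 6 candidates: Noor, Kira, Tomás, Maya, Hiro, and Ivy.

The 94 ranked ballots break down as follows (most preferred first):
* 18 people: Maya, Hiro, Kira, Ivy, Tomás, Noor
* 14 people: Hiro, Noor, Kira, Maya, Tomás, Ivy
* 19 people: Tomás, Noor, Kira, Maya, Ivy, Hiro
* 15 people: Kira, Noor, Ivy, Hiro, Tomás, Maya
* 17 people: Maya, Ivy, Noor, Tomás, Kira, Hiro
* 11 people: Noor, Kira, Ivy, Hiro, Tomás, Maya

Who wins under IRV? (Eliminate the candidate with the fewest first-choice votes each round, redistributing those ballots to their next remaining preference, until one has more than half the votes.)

Round 1: Noor 11, Kira 15, Tomás 19, Maya 35, Hiro 14, Ivy 0. Ivy eliminated.
Round 2: Noor 11, Kira 15, Tomás 19, Maya 35, Hiro 14. Noor eliminated.
Round 3: Kira 26, Tomás 19, Maya 35, Hiro 14. Hiro eliminated.
Round 4: Kira 40, Tomás 19, Maya 35. Tomás eliminated.
Round 5: Kira 59, Maya 35. Kira has a majority (≥48).

Kira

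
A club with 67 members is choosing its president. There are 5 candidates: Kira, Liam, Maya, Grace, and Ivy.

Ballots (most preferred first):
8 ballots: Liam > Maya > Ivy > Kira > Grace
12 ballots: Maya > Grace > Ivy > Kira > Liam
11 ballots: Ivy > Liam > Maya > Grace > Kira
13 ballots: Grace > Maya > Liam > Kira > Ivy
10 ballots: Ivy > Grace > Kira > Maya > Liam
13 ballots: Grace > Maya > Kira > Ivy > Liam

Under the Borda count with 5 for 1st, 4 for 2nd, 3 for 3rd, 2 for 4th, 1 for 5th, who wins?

Kira: 8×2 + 12×2 + 11×1 + 13×2 + 10×3 + 13×3 = 146
Liam: 8×5 + 12×1 + 11×4 + 13×3 + 10×1 + 13×1 = 158
Maya: 8×4 + 12×5 + 11×3 + 13×4 + 10×2 + 13×4 = 249
Grace: 8×1 + 12×4 + 11×2 + 13×5 + 10×4 + 13×5 = 248
Ivy: 8×3 + 12×3 + 11×5 + 13×1 + 10×5 + 13×2 = 204

Maya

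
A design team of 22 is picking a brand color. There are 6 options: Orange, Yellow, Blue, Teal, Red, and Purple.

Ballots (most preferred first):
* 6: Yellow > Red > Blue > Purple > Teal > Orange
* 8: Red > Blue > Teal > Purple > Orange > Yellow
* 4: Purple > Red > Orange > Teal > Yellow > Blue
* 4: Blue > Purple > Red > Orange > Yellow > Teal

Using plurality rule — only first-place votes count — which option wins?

Red

First-place votes: Orange 0, Yellow 6, Blue 4, Teal 0, Red 8, Purple 4.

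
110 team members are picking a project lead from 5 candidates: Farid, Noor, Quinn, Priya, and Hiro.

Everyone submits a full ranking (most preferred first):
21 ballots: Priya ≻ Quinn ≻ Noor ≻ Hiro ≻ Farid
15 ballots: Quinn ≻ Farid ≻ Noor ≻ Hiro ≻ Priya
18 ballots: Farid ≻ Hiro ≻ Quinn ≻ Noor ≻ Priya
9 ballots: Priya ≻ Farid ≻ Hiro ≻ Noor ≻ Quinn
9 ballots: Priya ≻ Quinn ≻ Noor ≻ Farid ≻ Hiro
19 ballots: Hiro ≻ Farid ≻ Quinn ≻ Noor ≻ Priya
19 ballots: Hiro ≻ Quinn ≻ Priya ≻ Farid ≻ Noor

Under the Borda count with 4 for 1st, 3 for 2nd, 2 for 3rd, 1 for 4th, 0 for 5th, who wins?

Farid: 21×0 + 15×3 + 18×4 + 9×3 + 9×1 + 19×3 + 19×1 = 229
Noor: 21×2 + 15×2 + 18×1 + 9×1 + 9×2 + 19×1 + 19×0 = 136
Quinn: 21×3 + 15×4 + 18×2 + 9×0 + 9×3 + 19×2 + 19×3 = 281
Priya: 21×4 + 15×0 + 18×0 + 9×4 + 9×4 + 19×0 + 19×2 = 194
Hiro: 21×1 + 15×1 + 18×3 + 9×2 + 9×0 + 19×4 + 19×4 = 260

Quinn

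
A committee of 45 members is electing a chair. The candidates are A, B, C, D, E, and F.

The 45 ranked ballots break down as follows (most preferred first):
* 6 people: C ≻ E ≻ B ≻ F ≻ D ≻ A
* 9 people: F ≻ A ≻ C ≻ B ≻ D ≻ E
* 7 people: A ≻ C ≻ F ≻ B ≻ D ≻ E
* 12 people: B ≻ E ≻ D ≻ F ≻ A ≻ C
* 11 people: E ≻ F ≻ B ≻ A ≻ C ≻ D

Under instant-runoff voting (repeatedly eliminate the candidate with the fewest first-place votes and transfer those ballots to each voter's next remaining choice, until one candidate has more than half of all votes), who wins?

E

Round 1: A 7, B 12, C 6, D 0, E 11, F 9. D eliminated.
Round 2: A 7, B 12, C 6, E 11, F 9. C eliminated.
Round 3: A 7, B 12, E 17, F 9. A eliminated.
Round 4: B 12, E 17, F 16. B eliminated.
Round 5: E 29, F 16. E has a majority (≥23).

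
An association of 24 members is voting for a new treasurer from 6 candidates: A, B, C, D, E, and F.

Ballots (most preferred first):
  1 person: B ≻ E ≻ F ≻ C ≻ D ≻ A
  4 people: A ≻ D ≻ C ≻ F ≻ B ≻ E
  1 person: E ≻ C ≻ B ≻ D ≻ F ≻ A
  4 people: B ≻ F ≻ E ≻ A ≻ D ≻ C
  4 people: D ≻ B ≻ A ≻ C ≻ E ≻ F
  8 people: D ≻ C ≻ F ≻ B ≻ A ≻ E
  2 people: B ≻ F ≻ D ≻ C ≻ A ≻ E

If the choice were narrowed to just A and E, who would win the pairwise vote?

A

A is ranked above E on 18 ballots; E above A on 6.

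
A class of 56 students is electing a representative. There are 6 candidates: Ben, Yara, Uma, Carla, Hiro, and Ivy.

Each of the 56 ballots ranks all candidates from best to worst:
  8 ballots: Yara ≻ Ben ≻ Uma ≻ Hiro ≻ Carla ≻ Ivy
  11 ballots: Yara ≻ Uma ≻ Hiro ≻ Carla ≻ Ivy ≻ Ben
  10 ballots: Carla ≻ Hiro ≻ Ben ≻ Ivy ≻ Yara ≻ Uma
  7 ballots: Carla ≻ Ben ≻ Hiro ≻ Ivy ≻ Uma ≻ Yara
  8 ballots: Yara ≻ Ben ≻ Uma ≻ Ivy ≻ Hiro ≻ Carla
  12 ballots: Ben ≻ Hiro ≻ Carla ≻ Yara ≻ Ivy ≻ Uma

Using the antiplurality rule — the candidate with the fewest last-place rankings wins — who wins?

Last-place votes: Ben 11, Yara 7, Uma 22, Carla 8, Hiro 0, Ivy 8.

Hiro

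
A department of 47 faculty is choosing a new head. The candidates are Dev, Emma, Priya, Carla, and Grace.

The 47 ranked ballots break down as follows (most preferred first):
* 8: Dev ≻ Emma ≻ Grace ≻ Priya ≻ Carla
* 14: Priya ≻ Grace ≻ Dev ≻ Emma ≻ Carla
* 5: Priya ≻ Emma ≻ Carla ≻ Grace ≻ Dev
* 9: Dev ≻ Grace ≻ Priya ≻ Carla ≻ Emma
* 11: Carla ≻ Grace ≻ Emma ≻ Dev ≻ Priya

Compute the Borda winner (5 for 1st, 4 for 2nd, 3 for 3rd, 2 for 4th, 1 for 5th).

Dev: 8×5 + 14×3 + 5×1 + 9×5 + 11×2 = 154
Emma: 8×4 + 14×2 + 5×4 + 9×1 + 11×3 = 122
Priya: 8×2 + 14×5 + 5×5 + 9×3 + 11×1 = 149
Carla: 8×1 + 14×1 + 5×3 + 9×2 + 11×5 = 110
Grace: 8×3 + 14×4 + 5×2 + 9×4 + 11×4 = 170

Grace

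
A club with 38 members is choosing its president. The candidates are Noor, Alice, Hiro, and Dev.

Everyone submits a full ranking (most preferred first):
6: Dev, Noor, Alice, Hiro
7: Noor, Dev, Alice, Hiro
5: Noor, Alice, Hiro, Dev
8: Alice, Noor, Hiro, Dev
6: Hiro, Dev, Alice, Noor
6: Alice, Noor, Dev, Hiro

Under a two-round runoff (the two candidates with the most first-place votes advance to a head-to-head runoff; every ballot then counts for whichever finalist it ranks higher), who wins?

Round 1 first-place votes: Noor 12, Alice 14, Hiro 6, Dev 6. Alice and Noor advance.
Runoff: Alice is ranked above Noor on 20 ballots, Noor above Alice on 18.

Alice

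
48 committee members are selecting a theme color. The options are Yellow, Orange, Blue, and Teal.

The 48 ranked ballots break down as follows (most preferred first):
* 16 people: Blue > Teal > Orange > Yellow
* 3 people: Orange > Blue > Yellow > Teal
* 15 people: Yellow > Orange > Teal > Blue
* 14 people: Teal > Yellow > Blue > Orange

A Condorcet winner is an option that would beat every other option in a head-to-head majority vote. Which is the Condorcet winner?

Teal vs Yellow: 30–18
Teal vs Orange: 30–18
Teal vs Blue: 29–19
Teal beats every other option.

Teal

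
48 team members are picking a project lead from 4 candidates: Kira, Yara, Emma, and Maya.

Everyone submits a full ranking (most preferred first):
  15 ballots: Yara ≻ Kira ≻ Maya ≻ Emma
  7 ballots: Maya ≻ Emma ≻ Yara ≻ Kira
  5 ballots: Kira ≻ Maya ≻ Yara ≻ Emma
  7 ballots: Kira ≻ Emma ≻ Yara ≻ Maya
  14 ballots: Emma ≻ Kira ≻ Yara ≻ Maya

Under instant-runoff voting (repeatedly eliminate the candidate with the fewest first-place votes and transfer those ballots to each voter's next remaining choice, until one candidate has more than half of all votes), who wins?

Emma

Round 1: Kira 12, Yara 15, Emma 14, Maya 7. Maya eliminated.
Round 2: Kira 12, Yara 15, Emma 21. Kira eliminated.
Round 3: Yara 20, Emma 28. Emma has a majority (≥25).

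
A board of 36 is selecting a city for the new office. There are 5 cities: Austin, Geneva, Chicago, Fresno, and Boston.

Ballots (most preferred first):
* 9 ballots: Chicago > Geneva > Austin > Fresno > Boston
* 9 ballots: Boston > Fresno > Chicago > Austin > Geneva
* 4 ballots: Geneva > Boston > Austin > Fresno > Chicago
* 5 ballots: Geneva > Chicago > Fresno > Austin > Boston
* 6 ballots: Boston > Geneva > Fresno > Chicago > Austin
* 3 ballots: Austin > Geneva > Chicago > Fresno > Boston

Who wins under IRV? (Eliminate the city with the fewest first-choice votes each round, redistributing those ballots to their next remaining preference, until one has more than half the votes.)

Geneva

Round 1: Austin 3, Geneva 9, Chicago 9, Fresno 0, Boston 15. Fresno eliminated.
Round 2: Austin 3, Geneva 9, Chicago 9, Boston 15. Austin eliminated.
Round 3: Geneva 12, Chicago 9, Boston 15. Chicago eliminated.
Round 4: Geneva 21, Boston 15. Geneva has a majority (≥19).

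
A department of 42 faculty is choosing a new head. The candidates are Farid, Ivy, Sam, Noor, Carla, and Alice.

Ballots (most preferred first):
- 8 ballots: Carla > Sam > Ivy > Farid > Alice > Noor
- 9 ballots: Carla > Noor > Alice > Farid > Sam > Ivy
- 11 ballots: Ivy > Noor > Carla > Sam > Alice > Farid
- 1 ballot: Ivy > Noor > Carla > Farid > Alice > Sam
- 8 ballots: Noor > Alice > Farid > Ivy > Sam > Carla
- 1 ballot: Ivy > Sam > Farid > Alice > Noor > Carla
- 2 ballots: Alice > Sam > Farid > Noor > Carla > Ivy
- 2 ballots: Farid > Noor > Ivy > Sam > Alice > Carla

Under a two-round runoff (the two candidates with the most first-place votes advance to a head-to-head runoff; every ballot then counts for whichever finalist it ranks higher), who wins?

Round 1 first-place votes: Farid 2, Ivy 13, Sam 0, Noor 8, Carla 17, Alice 2. Carla and Ivy advance.
Runoff: Carla is ranked above Ivy on 19 ballots, Ivy above Carla on 23.

Ivy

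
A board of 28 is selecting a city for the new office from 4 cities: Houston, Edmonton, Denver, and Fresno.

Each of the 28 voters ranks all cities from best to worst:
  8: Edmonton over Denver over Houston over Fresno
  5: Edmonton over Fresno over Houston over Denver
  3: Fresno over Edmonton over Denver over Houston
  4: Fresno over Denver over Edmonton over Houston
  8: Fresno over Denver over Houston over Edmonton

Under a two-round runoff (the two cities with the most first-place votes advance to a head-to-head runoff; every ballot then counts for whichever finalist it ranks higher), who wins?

Fresno

Round 1 first-place votes: Houston 0, Edmonton 13, Denver 0, Fresno 15. Fresno and Edmonton advance.
Runoff: Fresno is ranked above Edmonton on 15 ballots, Edmonton above Fresno on 13.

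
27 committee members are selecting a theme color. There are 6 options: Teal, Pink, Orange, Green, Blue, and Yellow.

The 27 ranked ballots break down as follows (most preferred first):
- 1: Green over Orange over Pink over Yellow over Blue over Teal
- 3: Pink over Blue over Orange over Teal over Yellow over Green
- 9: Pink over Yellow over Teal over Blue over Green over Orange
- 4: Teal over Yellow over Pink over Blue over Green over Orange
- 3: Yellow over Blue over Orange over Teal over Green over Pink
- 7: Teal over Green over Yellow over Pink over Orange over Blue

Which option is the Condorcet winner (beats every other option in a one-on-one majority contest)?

Teal

Teal vs Pink: 14–13
Teal vs Orange: 20–7
Teal vs Green: 26–1
Teal vs Blue: 20–7
Teal vs Yellow: 14–13
Teal beats every other option.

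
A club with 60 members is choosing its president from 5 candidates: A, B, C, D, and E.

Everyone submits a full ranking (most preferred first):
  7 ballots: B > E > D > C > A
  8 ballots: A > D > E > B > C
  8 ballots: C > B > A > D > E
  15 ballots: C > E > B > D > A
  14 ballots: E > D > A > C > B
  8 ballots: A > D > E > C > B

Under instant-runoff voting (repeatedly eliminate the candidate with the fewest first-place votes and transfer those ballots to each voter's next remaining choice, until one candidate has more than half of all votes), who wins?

E

Round 1: A 16, B 7, C 23, D 0, E 14. D eliminated.
Round 2: A 16, B 7, C 23, E 14. B eliminated.
Round 3: A 16, C 23, E 21. A eliminated.
Round 4: C 23, E 37. E has a majority (≥31).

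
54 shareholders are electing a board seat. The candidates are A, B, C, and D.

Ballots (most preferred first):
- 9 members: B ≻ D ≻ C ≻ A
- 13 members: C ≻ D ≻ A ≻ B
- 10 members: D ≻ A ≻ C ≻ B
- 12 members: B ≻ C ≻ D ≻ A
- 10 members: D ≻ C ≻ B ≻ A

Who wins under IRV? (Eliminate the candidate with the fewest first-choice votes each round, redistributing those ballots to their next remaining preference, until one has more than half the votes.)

D

Round 1: A 0, B 21, C 13, D 20. A eliminated.
Round 2: B 21, C 13, D 20. C eliminated.
Round 3: B 21, D 33. D has a majority (≥28).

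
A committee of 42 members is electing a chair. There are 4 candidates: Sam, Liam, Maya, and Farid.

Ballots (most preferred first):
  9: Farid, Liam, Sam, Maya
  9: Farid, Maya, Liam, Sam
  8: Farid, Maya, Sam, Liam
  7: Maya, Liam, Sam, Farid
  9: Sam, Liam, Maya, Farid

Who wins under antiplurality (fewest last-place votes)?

Liam

Last-place votes: Sam 9, Liam 8, Maya 9, Farid 16.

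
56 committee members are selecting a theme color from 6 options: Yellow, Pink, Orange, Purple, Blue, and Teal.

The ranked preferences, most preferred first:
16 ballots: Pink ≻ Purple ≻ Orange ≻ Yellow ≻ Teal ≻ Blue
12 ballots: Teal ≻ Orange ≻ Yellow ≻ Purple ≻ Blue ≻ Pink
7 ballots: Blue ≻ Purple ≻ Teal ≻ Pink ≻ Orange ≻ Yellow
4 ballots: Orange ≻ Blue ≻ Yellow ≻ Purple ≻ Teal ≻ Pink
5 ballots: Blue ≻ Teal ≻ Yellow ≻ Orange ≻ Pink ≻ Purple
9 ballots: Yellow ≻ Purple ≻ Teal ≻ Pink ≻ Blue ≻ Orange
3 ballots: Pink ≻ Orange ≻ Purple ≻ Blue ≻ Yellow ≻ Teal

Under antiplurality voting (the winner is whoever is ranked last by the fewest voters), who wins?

Teal

Last-place votes: Yellow 7, Pink 16, Orange 9, Purple 5, Blue 16, Teal 3.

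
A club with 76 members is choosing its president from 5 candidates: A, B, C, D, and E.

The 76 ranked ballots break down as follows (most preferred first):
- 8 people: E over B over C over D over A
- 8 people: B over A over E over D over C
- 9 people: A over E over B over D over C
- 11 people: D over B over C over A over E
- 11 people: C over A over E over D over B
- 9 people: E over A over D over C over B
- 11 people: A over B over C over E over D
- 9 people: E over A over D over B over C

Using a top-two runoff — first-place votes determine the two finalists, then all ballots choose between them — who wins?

Round 1 first-place votes: A 20, B 8, C 11, D 11, E 26. E and A advance.
Runoff: E is ranked above A on 26 ballots, A above E on 50.

A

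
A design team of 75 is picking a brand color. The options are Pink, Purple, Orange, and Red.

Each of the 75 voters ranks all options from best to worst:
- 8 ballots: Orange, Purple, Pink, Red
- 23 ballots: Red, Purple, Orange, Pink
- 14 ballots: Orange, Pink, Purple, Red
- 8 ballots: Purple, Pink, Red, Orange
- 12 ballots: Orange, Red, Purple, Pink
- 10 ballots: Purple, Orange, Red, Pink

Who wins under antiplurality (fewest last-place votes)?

Purple

Last-place votes: Pink 45, Purple 0, Orange 8, Red 22.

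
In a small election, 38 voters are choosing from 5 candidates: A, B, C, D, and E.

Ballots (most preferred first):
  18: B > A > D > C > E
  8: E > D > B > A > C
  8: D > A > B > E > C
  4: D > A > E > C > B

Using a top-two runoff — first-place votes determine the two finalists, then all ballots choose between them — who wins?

Round 1 first-place votes: A 0, B 18, C 0, D 12, E 8. B and D advance.
Runoff: B is ranked above D on 18 ballots, D above B on 20.

D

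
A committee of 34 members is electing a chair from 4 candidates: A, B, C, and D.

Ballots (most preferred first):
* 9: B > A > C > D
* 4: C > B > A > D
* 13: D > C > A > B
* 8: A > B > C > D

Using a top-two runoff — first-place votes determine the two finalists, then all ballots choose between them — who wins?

Round 1 first-place votes: A 8, B 9, C 4, D 13. D and B advance.
Runoff: D is ranked above B on 13 ballots, B above D on 21.

B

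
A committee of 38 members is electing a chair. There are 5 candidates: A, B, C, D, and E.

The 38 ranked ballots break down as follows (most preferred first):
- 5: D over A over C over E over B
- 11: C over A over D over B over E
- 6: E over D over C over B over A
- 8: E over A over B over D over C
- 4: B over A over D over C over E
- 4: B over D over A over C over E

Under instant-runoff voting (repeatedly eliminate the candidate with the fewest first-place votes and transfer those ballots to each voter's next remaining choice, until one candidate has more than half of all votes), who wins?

Round 1: A 0, B 8, C 11, D 5, E 14. A eliminated.
Round 2: B 8, C 11, D 5, E 14. D eliminated.
Round 3: B 8, C 16, E 14. B eliminated.
Round 4: C 24, E 14. C has a majority (≥20).

C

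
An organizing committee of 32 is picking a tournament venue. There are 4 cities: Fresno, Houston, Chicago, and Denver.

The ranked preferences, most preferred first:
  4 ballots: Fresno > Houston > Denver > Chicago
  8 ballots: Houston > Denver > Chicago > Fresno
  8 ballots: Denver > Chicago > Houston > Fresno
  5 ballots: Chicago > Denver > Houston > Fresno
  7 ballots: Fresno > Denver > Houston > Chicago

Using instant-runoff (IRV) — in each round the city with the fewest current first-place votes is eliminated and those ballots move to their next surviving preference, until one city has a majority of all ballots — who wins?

Denver

Round 1: Fresno 11, Houston 8, Chicago 5, Denver 8. Chicago eliminated.
Round 2: Fresno 11, Houston 8, Denver 13. Houston eliminated.
Round 3: Fresno 11, Denver 21. Denver has a majority (≥17).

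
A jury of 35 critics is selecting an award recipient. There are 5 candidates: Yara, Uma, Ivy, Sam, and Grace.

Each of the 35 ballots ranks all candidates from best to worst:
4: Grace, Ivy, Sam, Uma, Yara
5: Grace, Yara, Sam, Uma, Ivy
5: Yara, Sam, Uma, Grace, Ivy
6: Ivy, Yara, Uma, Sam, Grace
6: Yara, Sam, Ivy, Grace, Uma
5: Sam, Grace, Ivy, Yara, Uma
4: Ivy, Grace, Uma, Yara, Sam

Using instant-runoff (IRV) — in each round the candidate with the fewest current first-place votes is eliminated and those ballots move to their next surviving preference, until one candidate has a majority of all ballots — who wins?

Grace

Round 1: Yara 11, Uma 0, Ivy 10, Sam 5, Grace 9. Uma eliminated.
Round 2: Yara 11, Ivy 10, Sam 5, Grace 9. Sam eliminated.
Round 3: Yara 11, Ivy 10, Grace 14. Ivy eliminated.
Round 4: Yara 17, Grace 18. Grace has a majority (≥18).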